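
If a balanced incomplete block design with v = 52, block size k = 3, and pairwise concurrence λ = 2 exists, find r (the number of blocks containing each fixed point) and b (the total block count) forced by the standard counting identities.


Any 2-(v, k, λ) BIBD satisfies two necessary conditions:
  (i)  Each point sits in r blocks, and counting incidences through any fixed point gives r(k − 1) = λ(v − 1), so r = λ(v − 1)/(k − 1).
  (ii) Total incidences bk = vr, so b = vr/k.
Step 1: r = λ(v − 1)/(k − 1) = 2·(52 − 1)/(3 − 1) = 2·51/2 = 102/2 = 51.
Step 2: b = vr/k = 52·51/3 = 2652/3 = 884.
Check integrality: r = 51 ∈ Z ✓, b = 884 ∈ Z ✓.
(These identities are necessary conditions: they determine r and b for any design with these parameters, but do not by themselves prove that one exists.)

r = 51, b = 884.


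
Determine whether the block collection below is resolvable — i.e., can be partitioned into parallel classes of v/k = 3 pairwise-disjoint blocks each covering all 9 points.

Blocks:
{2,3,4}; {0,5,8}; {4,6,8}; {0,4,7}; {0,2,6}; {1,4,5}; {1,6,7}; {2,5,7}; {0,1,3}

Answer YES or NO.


v = 9, block size k = 3, number of blocks = 9.
For resolvability, blocks must partition into parallel classes of size v/k = 3.
Total blocks must therefore be a multiple of 3: 9 = 3·3 + 0 ⇒ divisible ✓.
Consider block {0,4,7}. It intersects every other block in the collection, so no parallel class of size 3 can contain it.
Since every block must belong to some parallel class in a resolution, the collection cannot be partitioned into parallel classes.
Resolvable? NO.

NO


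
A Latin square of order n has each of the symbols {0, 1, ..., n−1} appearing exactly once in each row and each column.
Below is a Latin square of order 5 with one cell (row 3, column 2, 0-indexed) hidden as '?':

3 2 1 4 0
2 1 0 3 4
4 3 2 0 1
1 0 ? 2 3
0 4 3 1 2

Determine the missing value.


Row 3 contains symbols [0, 1, 2, 3] — missing [4].
Column 2 contains symbols [0, 1, 2, 3] — missing [4].
The missing symbol must appear in both missing sets; intersection = [4].
Therefore the hidden value is 4.

Missing value = 4.


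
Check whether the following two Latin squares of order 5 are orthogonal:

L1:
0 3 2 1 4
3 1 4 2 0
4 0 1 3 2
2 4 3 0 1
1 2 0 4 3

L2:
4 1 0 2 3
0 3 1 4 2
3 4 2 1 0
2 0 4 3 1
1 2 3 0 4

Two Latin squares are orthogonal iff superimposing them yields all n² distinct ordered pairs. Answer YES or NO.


Form the n² = 25 superimposed pairs (L1[i][j], L2[i][j]), row by row (rows and columns indexed from 0):
row 0: (0,4) (3,1) (2,0) (1,2) (4,3)
row 1: (3,0) (1,3) (4,1) (2,4) (0,2)
row 2: (4,3) (0,4) (1,2) (3,1) (2,0)
row 3: (2,2) (4,0) (3,4) (0,3) (1,1)
row 4: (1,1) (2,2) (0,3) (4,0) (3,4)
Orthogonality requires all 25 pairs distinct.
But the pair (4,3) repeats: cell (0,4) has L1 = 4, L2 = 3, and cell (2,0) has L1 = 4, L2 = 3.
A repeated pair means some other pair never occurs (only 15 distinct pairs out of 25), so the squares are not orthogonal.
Conclusion: NO.

NO


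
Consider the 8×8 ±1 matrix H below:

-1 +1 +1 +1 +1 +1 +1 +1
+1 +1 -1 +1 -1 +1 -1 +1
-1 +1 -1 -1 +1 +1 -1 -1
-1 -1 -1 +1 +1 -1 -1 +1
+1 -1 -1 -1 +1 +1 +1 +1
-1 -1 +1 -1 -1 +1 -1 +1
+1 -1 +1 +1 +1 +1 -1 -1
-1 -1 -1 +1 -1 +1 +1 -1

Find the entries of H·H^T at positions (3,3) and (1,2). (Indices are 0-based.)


Row 1 of H: [1, 1, -1, 1, -1, 1, -1, 1].
Row 2 of H: [-1, 1, -1, -1, 1, 1, -1, -1].
Row 3 of H: [-1, -1, -1, 1, 1, -1, -1, 1].
(H·H^T)[3][3] = Σ_j H[3][j]·H[3][j] = (-1)² + (-1)² + (-1)² + (1)² + (1)² + (-1)² + (-1)² + (1)² = 1 + 1 + 1 + 1 + 1 + 1 + 1 + 1 = 8.
(H·H^T)[1][2] = Σ_j H[1][j]·H[2][j] = (1)·(-1) + (1)·(1) + (-1)·(-1) + (1)·(-1) + (-1)·(1) + (1)·(1) + (-1)·(-1) + (1)·(-1) = -1 + 1 + 1 + -1 + -1 + 1 + 1 + -1 = 0.
So rows 1 and 2 are orthogonal; the diagonal entry equals n = 8.

(3,3) entry = 8; (1,2) entry = 0.


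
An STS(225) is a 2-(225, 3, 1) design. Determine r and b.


An STS(v) is a 2-(v, 3, 1) BIBD: block size k = 3, λ = 1.
Replication: r(k − 1) = λ(v − 1) ⇒ r·2 = 225 − 1 = 224 ⇒ r = 112.
Block count: b = v(v − 1)/6 = 225·224/6 = 50400/6 = 8400.

r = 112, b = 8400.


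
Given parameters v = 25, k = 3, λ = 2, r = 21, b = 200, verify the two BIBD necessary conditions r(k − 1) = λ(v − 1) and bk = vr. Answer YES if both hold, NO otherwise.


Condition (i): r(k − 1) = 21·2 = 42; λ(v − 1) = 2·24 = 48. Match? NO.
Condition (ii): bk = 200·3 = 600; vr = 25·21 = 525. Match? NO.
Both conditions hold? NO.

NO


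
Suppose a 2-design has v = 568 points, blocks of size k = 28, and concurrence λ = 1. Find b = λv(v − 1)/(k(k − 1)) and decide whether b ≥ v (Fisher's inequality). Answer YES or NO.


r = λ(v − 1)/(k − 1) = 1·567/27 = 21.
b = vr/k = 568·21/28 = 426.
Fisher's inequality: b ≥ v ⇔ 426 ≥ 568? NO.

NO


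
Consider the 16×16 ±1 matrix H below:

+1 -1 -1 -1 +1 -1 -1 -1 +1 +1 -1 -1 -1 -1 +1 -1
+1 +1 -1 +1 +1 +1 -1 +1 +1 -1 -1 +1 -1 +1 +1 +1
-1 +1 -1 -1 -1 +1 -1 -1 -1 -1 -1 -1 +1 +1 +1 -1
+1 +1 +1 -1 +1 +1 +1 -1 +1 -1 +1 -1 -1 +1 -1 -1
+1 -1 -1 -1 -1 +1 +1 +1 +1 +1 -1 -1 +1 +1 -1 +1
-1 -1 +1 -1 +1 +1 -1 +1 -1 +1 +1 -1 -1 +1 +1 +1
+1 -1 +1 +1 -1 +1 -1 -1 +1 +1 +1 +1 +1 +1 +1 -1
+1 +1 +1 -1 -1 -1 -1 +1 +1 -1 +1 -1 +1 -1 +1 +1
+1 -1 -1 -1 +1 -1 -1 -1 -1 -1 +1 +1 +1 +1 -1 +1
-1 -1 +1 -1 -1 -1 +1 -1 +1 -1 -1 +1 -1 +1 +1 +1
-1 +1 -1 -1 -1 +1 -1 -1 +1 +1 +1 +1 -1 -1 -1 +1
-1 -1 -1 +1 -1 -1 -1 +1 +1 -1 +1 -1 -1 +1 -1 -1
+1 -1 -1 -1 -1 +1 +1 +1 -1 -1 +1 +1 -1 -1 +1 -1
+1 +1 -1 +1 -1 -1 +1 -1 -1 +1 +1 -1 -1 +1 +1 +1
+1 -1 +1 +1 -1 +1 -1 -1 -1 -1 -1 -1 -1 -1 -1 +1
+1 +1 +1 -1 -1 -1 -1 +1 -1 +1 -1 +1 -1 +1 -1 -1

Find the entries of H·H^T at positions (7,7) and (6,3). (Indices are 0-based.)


Row 3 of H: [1, 1, 1, -1, 1, 1, 1, -1, 1, -1, 1, -1, -1, 1, -1, -1].
Row 6 of H: [1, -1, 1, 1, -1, 1, -1, -1, 1, 1, 1, 1, 1, 1, 1, -1].
Row 7 of H: [1, 1, 1, -1, -1, -1, -1, 1, 1, -1, 1, -1, 1, -1, 1, 1].
(H·H^T)[7][7] = Σ_j H[7][j]·H[7][j] = (1)² + (1)² + (1)² + (-1)² + (-1)² + (-1)² + (-1)² + (1)² + (1)² + (-1)² + (1)² + (-1)² + (1)² + (-1)² + (1)² + (1)² = 1 + 1 + 1 + 1 + 1 + 1 + 1 + 1 + 1 + 1 + 1 + 1 + 1 + 1 + 1 + 1 = 16.
(H·H^T)[6][3] = Σ_j H[6][j]·H[3][j] = (1)·(1) + (-1)·(1) + (1)·(1) + (1)·(-1) + (-1)·(1) + (1)·(1) + (-1)·(1) + (-1)·(-1) + (1)·(1) + (1)·(-1) + (1)·(1) + (1)·(-1) + (1)·(-1) + (1)·(1) + (1)·(-1) + (-1)·(-1) = 1 + -1 + 1 + -1 + -1 + 1 + -1 + 1 + 1 + -1 + 1 + -1 + -1 + 1 + -1 + 1 = 0.
So rows 6 and 3 are orthogonal; the diagonal entry equals n = 16.

(7,7) entry = 16; (6,3) entry = 0.


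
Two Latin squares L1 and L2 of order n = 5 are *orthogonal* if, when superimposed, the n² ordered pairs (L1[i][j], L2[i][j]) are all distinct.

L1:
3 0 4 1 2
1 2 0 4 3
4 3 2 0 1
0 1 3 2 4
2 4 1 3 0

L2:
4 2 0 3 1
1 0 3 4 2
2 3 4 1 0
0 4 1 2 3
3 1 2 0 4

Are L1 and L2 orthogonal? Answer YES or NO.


Form the n² = 25 superimposed pairs (L1[i][j], L2[i][j]), row by row (rows and columns indexed from 0):
row 0: (3,4) (0,2) (4,0) (1,3) (2,1)
row 1: (1,1) (2,0) (0,3) (4,4) (3,2)
row 2: (4,2) (3,3) (2,4) (0,1) (1,0)
row 3: (0,0) (1,4) (3,1) (2,2) (4,3)
row 4: (2,3) (4,1) (1,2) (3,0) (0,4)
Orthogonality requires all 25 pairs distinct.
Check by first coordinate: for each symbol s of L1, list the L2 entries in the n cells where L1 = s; they must all differ.
  L1 = 0: L2 entries (in reading order) 2, 3, 1, 0, 4 — all 5 distinct ✓
  L1 = 1: L2 entries (in reading order) 3, 1, 0, 4, 2 — all 5 distinct ✓
  L1 = 2: L2 entries (in reading order) 1, 0, 4, 2, 3 — all 5 distinct ✓
  L1 = 3: L2 entries (in reading order) 4, 2, 3, 1, 0 — all 5 distinct ✓
  L1 = 4: L2 entries (in reading order) 0, 4, 2, 3, 1 — all 5 distinct ✓
Every symbol of L1 meets every symbol of L2 exactly once, so all 25 pairs are distinct (25 of 25).
Conclusion: YES.

YES


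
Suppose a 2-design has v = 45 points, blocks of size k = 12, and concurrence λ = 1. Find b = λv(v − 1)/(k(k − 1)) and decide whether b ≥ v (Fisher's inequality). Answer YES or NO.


r = λ(v − 1)/(k − 1) = 1·44/11 = 4.
b = vr/k = 45·4/12 = 15.
Fisher's inequality: b ≥ v ⇔ 15 ≥ 45? NO.

NO


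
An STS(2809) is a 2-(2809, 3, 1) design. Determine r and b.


An STS(v) is a 2-(v, 3, 1) BIBD: block size k = 3, λ = 1.
Replication: r(k − 1) = λ(v − 1) ⇒ r·2 = 2809 − 1 = 2808 ⇒ r = 1404.
Block count: bk = vr ⇒ b·3 = 2809·1404 = 3943836 ⇒ b = 1314612.

r = 1404, b = 1314612.


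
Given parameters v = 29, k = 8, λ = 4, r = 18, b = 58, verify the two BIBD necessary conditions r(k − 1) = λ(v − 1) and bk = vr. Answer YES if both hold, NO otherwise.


Condition (i): r(k − 1) = 18·7 = 126; λ(v − 1) = 4·28 = 112. Match? NO.
Condition (ii): bk = 58·8 = 464; vr = 29·18 = 522. Match? NO.
Both conditions hold? NO.

NO


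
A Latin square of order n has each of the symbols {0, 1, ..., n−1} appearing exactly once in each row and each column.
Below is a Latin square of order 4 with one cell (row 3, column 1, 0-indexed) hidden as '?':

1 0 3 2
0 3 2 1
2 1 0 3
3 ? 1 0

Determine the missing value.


Row 3 contains symbols [0, 1, 3] — missing [2].
Column 1 contains symbols [0, 1, 3] — missing [2].
The missing symbol must appear in both missing sets; intersection = [2].
Therefore the hidden value is 2.

Missing value = 2.


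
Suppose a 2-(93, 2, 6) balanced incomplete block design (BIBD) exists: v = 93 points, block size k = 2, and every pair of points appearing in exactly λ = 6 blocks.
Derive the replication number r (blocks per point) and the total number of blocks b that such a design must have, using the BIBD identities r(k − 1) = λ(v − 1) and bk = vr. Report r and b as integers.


Any 2-(v, k, λ) BIBD satisfies two necessary conditions:
  (i)  Each point sits in r blocks, and counting incidences through any fixed point gives r(k − 1) = λ(v − 1), so r = λ(v − 1)/(k − 1).
  (ii) Total incidences bk = vr, so b = vr/k.
Step 1: r = λ(v − 1)/(k − 1) = 6·(93 − 1)/(2 − 1) = 6·92/1 = 552/1 = 552.
Step 2: b = vr/k = 93·552/2 = 51336/2 = 25668.
Check integrality: r = 552 ∈ Z ✓, b = 25668 ∈ Z ✓.
(These identities are necessary conditions: they determine r and b for any design with these parameters, but do not by themselves prove that one exists.)

r = 552, b = 25668.


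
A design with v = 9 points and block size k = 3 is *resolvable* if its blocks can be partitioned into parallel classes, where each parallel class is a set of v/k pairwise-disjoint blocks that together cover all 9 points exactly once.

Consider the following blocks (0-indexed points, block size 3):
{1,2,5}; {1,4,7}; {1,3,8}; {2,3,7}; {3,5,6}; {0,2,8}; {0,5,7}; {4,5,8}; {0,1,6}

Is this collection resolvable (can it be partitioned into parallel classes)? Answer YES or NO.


v = 9, block size k = 3, number of blocks = 9.
For resolvability, blocks must partition into parallel classes of size v/k = 3.
Total blocks must therefore be a multiple of 3: 9 = 3·3 + 0 ⇒ divisible ✓.
Consider block {1,2,5}. It intersects every other block in the collection, so no parallel class of size 3 can contain it.
Since every block must belong to some parallel class in a resolution, the collection cannot be partitioned into parallel classes.
Resolvable? NO.

NO


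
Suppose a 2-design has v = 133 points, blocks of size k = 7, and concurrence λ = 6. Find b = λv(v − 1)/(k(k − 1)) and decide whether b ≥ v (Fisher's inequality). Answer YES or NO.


r = λ(v − 1)/(k − 1) = 6·132/6 = 132.
b = vr/k = 133·132/7 = 2508.
Fisher's inequality: b ≥ v ⇔ 2508 ≥ 133? YES.

YES


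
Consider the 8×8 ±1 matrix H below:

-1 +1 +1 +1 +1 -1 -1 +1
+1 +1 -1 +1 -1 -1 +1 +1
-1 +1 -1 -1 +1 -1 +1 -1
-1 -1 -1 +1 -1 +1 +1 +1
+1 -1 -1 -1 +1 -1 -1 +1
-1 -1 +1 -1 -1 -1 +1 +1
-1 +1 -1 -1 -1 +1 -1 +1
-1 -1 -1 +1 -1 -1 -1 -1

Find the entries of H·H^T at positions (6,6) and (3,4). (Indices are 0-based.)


Row 3 of H: [-1, -1, -1, 1, -1, 1, 1, 1].
Row 4 of H: [1, -1, -1, -1, 1, -1, -1, 1].
Row 6 of H: [-1, 1, -1, -1, -1, 1, -1, 1].
(H·H^T)[6][6] = Σ_j H[6][j]·H[6][j] = (-1)² + (1)² + (-1)² + (-1)² + (-1)² + (1)² + (-1)² + (1)² = 1 + 1 + 1 + 1 + 1 + 1 + 1 + 1 = 8.
(H·H^T)[3][4] = Σ_j H[3][j]·H[4][j] = (-1)·(1) + (-1)·(-1) + (-1)·(-1) + (1)·(-1) + (-1)·(1) + (1)·(-1) + (1)·(-1) + (1)·(1) = -1 + 1 + 1 + -1 + -1 + -1 + -1 + 1 = -2.
Rows 3 and 4 are not orthogonal (dot product = -2 ≠ 0), so H is not a Hadamard matrix.

(6,6) entry = 8; (3,4) entry = -2.


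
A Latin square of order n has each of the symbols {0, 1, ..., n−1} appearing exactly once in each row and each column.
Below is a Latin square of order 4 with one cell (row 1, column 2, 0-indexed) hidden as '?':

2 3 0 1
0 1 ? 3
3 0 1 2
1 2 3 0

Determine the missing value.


Row 1 contains symbols [0, 1, 3] — missing [2].
Column 2 contains symbols [0, 1, 3] — missing [2].
The missing symbol must appear in both missing sets; intersection = [2].
Therefore the hidden value is 2.

Missing value = 2.


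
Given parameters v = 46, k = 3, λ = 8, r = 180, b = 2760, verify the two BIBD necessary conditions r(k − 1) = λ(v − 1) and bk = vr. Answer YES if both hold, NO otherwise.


Condition (i): r(k − 1) = 180·2 = 360; λ(v − 1) = 8·45 = 360. Match? YES.
Condition (ii): bk = 2760·3 = 8280; vr = 46·180 = 8280. Match? YES.
Both conditions hold? YES.

YES


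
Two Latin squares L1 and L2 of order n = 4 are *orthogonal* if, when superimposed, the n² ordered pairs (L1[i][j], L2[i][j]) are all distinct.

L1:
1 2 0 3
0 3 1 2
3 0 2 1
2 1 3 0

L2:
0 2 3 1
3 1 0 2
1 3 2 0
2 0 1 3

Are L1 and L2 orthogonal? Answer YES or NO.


Form the n² = 16 superimposed pairs (L1[i][j], L2[i][j]), row by row (rows and columns indexed from 0):
row 0: (1,0) (2,2) (0,3) (3,1)
row 1: (0,3) (3,1) (1,0) (2,2)
row 2: (3,1) (0,3) (2,2) (1,0)
row 3: (2,2) (1,0) (3,1) (0,3)
Orthogonality requires all 16 pairs distinct.
But the pair (0,3) repeats: cell (0,2) has L1 = 0, L2 = 3, and cell (1,0) has L1 = 0, L2 = 3.
A repeated pair means some other pair never occurs (only 4 distinct pairs out of 16), so the squares are not orthogonal.
Conclusion: NO.

NO


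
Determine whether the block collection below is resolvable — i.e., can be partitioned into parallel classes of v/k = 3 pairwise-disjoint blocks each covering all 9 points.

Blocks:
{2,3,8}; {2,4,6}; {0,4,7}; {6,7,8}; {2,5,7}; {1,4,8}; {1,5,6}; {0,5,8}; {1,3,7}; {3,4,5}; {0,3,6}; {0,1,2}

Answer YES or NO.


v = 9, block size k = 3, number of blocks = 12.
For resolvability, blocks must partition into parallel classes of size v/k = 3.
Total blocks must therefore be a multiple of 3: 12 = 3·4 + 0 ⇒ divisible ✓.
Greedy packing gives 4 candidate class(es). Each should be a full parallel class (size 3, covers all 9 points).
  Class 1 (3 blocks): {2,3,8}; {0,4,7}; {1,5,6}. Points covered: [0, 1, 2, 3, 4, 5, 6, 7, 8].
  Class 2 (3 blocks): {2,4,6}; {0,5,8}; {1,3,7}. Points covered: [0, 1, 2, 3, 4, 5, 6, 7, 8].
  Class 3 (3 blocks): {6,7,8}; {3,4,5}; {0,1,2}. Points covered: [0, 1, 2, 3, 4, 5, 6, 7, 8].
  Class 4 (3 blocks): {2,5,7}; {1,4,8}; {0,3,6}. Points covered: [0, 1, 2, 3, 4, 5, 6, 7, 8].
All classes full (size 3)? YES. All classes cover every point? YES.
Resolvable? YES.

YES


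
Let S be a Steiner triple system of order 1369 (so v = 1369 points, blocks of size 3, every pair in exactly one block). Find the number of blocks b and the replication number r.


An STS(v) is a 2-(v, 3, 1) BIBD: block size k = 3, λ = 1.
Replication: r(k − 1) = λ(v − 1) ⇒ r·2 = 1369 − 1 = 1368 ⇒ r = 684.
Block count: b = v(v − 1)/6 = 1369·1368/6 = 1872792/6 = 312132.
(Check via bk = vr: 312132·3 = 936396 = 1369·684 = 936396 ✓.)

r = 684, b = 312132.


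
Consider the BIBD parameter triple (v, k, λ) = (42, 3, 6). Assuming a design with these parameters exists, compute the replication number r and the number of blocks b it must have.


Any 2-(v, k, λ) BIBD satisfies two necessary conditions:
  (i)  Each point sits in r blocks, and counting incidences through any fixed point gives r(k − 1) = λ(v − 1), so r = λ(v − 1)/(k − 1).
  (ii) Total incidences bk = vr, so b = vr/k.
Step 1: r = λ(v − 1)/(k − 1) = 6·(42 − 1)/(3 − 1) = 6·41/2 = 246/2 = 123.
Step 2: b = vr/k = 42·123/3 = 5166/3 = 1722.
Check integrality: r = 123 ∈ Z ✓, b = 1722 ∈ Z ✓.
(These identities are necessary conditions: they determine r and b for any design with these parameters, but do not by themselves prove that one exists.)

r = 123, b = 1722.


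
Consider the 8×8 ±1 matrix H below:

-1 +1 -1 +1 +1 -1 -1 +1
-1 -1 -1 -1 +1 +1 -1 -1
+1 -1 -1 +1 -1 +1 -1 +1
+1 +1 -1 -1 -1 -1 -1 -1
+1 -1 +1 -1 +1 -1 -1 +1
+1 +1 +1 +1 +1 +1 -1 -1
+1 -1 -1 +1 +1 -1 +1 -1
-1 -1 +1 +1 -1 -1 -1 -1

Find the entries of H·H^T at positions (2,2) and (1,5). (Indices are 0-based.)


Row 1 of H: [-1, -1, -1, -1, 1, 1, -1, -1].
Row 2 of H: [1, -1, -1, 1, -1, 1, -1, 1].
Row 5 of H: [1, 1, 1, 1, 1, 1, -1, -1].
(H·H^T)[2][2] = Σ_j H[2][j]·H[2][j] = (1)² + (-1)² + (-1)² + (1)² + (-1)² + (1)² + (-1)² + (1)² = 1 + 1 + 1 + 1 + 1 + 1 + 1 + 1 = 8.
(H·H^T)[1][5] = Σ_j H[1][j]·H[5][j] = (-1)·(1) + (-1)·(1) + (-1)·(1) + (-1)·(1) + (1)·(1) + (1)·(1) + (-1)·(-1) + (-1)·(-1) = -1 + -1 + -1 + -1 + 1 + 1 + 1 + 1 = 0.
So rows 1 and 5 are orthogonal; the diagonal entry equals n = 8.

(2,2) entry = 8; (1,5) entry = 0.


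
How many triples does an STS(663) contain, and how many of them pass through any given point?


An STS(v) is a 2-(v, 3, 1) BIBD: block size k = 3, λ = 1.
Replication: r(k − 1) = λ(v − 1) ⇒ r·2 = 663 − 1 = 662 ⇒ r = 331.
Block count: bk = vr ⇒ b·3 = 663·331 = 219453 ⇒ b = 73151.
(Check via b = v(v − 1)/6 = 663·662/6 = 438906/6 = 73151.)

r = 331, b = 73151.


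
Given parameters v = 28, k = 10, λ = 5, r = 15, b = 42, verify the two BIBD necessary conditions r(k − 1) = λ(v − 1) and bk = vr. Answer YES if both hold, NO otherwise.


Condition (i): r(k − 1) = 15·9 = 135; λ(v − 1) = 5·27 = 135. Match? YES.
Condition (ii): bk = 42·10 = 420; vr = 28·15 = 420. Match? YES.
Both conditions hold? YES.

YES


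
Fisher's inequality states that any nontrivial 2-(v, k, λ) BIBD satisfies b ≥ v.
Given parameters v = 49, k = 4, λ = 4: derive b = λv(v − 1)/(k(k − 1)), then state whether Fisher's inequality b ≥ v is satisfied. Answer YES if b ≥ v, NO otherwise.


b = λv(v − 1)/(k(k − 1)) = 4·49·48/(4·3) = 9408/12 = 784.
Compare with v = 49: b ≥ v, so Fisher's inequality holds.

YES


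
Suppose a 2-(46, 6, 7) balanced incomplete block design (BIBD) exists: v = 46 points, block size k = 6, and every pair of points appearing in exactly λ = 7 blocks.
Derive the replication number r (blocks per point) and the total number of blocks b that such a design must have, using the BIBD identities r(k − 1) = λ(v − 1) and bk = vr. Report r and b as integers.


Any 2-(v, k, λ) BIBD satisfies two necessary conditions:
  (i)  Each point sits in r blocks, and counting incidences through any fixed point gives r(k − 1) = λ(v − 1), so r = λ(v − 1)/(k − 1).
  (ii) Total incidences bk = vr, so b = vr/k.
Step 1: r = λ(v − 1)/(k − 1) = 7·(46 − 1)/(6 − 1) = 7·45/5 = 315/5 = 63.
Step 2: b = vr/k = 46·63/6 = 2898/6 = 483.
Check integrality: r = 63 ∈ Z ✓, b = 483 ∈ Z ✓.
(These identities are necessary conditions: they determine r and b for any design with these parameters, but do not by themselves prove that one exists.)

r = 63, b = 483.


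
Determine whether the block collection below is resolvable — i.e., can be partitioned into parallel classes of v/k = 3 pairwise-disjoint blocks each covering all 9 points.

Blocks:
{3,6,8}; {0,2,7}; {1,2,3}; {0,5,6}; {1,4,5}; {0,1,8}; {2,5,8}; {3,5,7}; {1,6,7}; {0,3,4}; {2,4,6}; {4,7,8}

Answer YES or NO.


v = 9, block size k = 3, number of blocks = 12.
For resolvability, blocks must partition into parallel classes of size v/k = 3.
Total blocks must therefore be a multiple of 3: 12 = 3·4 + 0 ⇒ divisible ✓.
Greedy packing gives 4 candidate class(es). Each should be a full parallel class (size 3, covers all 9 points).
  Class 1 (3 blocks): {3,6,8}; {0,2,7}; {1,4,5}. Points covered: [0, 1, 2, 3, 4, 5, 6, 7, 8].
  Class 2 (3 blocks): {1,2,3}; {0,5,6}; {4,7,8}. Points covered: [0, 1, 2, 3, 4, 5, 6, 7, 8].
  Class 3 (3 blocks): {0,1,8}; {3,5,7}; {2,4,6}. Points covered: [0, 1, 2, 3, 4, 5, 6, 7, 8].
  Class 4 (3 blocks): {2,5,8}; {1,6,7}; {0,3,4}. Points covered: [0, 1, 2, 3, 4, 5, 6, 7, 8].
All classes full (size 3)? YES. All classes cover every point? YES.
Resolvable? YES.

YES


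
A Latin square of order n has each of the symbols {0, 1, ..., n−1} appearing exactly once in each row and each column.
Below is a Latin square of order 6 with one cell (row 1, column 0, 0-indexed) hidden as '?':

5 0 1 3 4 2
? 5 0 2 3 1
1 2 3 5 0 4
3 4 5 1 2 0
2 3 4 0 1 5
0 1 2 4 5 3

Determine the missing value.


Row 1 contains symbols [0, 1, 2, 3, 5] — missing [4].
Column 0 contains symbols [0, 1, 2, 3, 5] — missing [4].
The missing symbol must appear in both missing sets; intersection = [4].
Therefore the hidden value is 4.

Missing value = 4.


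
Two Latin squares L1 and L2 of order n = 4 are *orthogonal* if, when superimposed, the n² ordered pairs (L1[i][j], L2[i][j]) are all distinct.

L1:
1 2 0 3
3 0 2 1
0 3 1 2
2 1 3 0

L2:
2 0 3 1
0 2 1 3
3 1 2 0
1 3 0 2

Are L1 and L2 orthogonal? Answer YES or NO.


Form the n² = 16 superimposed pairs (L1[i][j], L2[i][j]), row by row (rows and columns indexed from 0):
row 0: (1,2) (2,0) (0,3) (3,1)
row 1: (3,0) (0,2) (2,1) (1,3)
row 2: (0,3) (3,1) (1,2) (2,0)
row 3: (2,1) (1,3) (3,0) (0,2)
Orthogonality requires all 16 pairs distinct.
But the pair (0,3) repeats: cell (0,2) has L1 = 0, L2 = 3, and cell (2,0) has L1 = 0, L2 = 3.
A repeated pair means some other pair never occurs (only 8 distinct pairs out of 16), so the squares are not orthogonal.
Conclusion: NO.

NO


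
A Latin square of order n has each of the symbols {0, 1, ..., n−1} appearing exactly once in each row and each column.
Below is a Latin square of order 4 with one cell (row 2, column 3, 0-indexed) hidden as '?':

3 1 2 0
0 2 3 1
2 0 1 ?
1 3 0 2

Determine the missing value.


Row 2 contains symbols [0, 1, 2] — missing [3].
Column 3 contains symbols [0, 1, 2] — missing [3].
The missing symbol must appear in both missing sets; intersection = [3].
Therefore the hidden value is 3.

Missing value = 3.


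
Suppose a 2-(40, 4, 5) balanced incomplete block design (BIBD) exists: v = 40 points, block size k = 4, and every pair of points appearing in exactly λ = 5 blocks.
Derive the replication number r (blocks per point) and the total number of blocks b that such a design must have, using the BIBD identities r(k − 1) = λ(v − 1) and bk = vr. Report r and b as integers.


Any 2-(v, k, λ) BIBD satisfies two necessary conditions:
  (i)  Each point sits in r blocks, and counting incidences through any fixed point gives r(k − 1) = λ(v − 1), so r = λ(v − 1)/(k − 1).
  (ii) Total incidences bk = vr, so b = vr/k.
Step 1: r = λ(v − 1)/(k − 1) = 5·(40 − 1)/(4 − 1) = 5·39/3 = 195/3 = 65.
Step 2: b = vr/k = 40·65/4 = 2600/4 = 650.
Check integrality: r = 65 ∈ Z ✓, b = 650 ∈ Z ✓.
(These identities are necessary conditions: they determine r and b for any design with these parameters, but do not by themselves prove that one exists.)

r = 65, b = 650.


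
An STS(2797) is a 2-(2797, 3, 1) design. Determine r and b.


An STS(v) is a 2-(v, 3, 1) BIBD: block size k = 3, λ = 1.
Replication: r(k − 1) = λ(v − 1) ⇒ r·2 = 2797 − 1 = 2796 ⇒ r = 1398.
Block count: bk = vr ⇒ b·3 = 2797·1398 = 3910206 ⇒ b = 1303402.

r = 1398, b = 1303402.


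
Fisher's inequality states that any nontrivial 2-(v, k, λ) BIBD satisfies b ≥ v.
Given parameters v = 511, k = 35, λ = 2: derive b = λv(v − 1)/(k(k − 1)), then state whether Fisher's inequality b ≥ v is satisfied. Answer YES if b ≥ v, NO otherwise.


b = λv(v − 1)/(k(k − 1)) = 2·511·510/(35·34) = 521220/1190 = 438.
Compare with v = 511: b < v, so Fisher's inequality fails.

NO


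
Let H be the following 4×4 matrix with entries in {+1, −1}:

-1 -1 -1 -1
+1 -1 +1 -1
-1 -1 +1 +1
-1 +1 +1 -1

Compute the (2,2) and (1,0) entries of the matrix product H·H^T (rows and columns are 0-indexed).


Row 0 of H: [-1, -1, -1, -1].
Row 1 of H: [1, -1, 1, -1].
Row 2 of H: [-1, -1, 1, 1].
(H·H^T)[2][2] = Σ_j H[2][j]·H[2][j] = (-1)² + (-1)² + (1)² + (1)² = 1 + 1 + 1 + 1 = 4.
(H·H^T)[1][0] = Σ_j H[1][j]·H[0][j] = (1)·(-1) + (-1)·(-1) + (1)·(-1) + (-1)·(-1) = -1 + 1 + -1 + 1 = 0.
So rows 1 and 0 are orthogonal; the diagonal entry equals n = 4.

(2,2) entry = 4; (1,0) entry = 0.


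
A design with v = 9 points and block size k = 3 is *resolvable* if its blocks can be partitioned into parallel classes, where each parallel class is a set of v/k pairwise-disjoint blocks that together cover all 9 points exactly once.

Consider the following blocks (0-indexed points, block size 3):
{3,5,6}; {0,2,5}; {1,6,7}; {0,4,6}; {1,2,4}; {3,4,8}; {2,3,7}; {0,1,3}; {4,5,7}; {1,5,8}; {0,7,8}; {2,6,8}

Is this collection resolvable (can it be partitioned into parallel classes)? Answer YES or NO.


v = 9, block size k = 3, number of blocks = 12.
For resolvability, blocks must partition into parallel classes of size v/k = 3.
Total blocks must therefore be a multiple of 3: 12 = 3·4 + 0 ⇒ divisible ✓.
Greedy packing gives 4 candidate class(es). Each should be a full parallel class (size 3, covers all 9 points).
  Class 1 (3 blocks): {3,5,6}; {1,2,4}; {0,7,8}. Points covered: [0, 1, 2, 3, 4, 5, 6, 7, 8].
  Class 2 (3 blocks): {0,2,5}; {1,6,7}; {3,4,8}. Points covered: [0, 1, 2, 3, 4, 5, 6, 7, 8].
  Class 3 (3 blocks): {0,4,6}; {2,3,7}; {1,5,8}. Points covered: [0, 1, 2, 3, 4, 5, 6, 7, 8].
  Class 4 (3 blocks): {0,1,3}; {4,5,7}; {2,6,8}. Points covered: [0, 1, 2, 3, 4, 5, 6, 7, 8].
All classes full (size 3)? YES. All classes cover every point? YES.
Resolvable? YES.

YES


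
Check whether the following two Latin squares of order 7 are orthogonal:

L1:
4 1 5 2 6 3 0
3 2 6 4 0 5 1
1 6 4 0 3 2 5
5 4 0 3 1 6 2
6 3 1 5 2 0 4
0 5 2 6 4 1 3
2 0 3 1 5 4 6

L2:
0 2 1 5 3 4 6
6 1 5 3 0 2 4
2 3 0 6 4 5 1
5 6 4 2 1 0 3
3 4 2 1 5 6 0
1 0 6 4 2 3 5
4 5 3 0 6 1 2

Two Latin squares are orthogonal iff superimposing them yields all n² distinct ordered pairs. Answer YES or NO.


Form the n² = 49 superimposed pairs (L1[i][j], L2[i][j]), row by row (rows and columns indexed from 0):
row 0: (4,0) (1,2) (5,1) (2,5) (6,3) (3,4) (0,6)
row 1: (3,6) (2,1) (6,5) (4,3) (0,0) (5,2) (1,4)
row 2: (1,2) (6,3) (4,0) (0,6) (3,4) (2,5) (5,1)
row 3: (5,5) (4,6) (0,4) (3,2) (1,1) (6,0) (2,3)
row 4: (6,3) (3,4) (1,2) (5,1) (2,5) (0,6) (4,0)
row 5: (0,1) (5,0) (2,6) (6,4) (4,2) (1,3) (3,5)
row 6: (2,4) (0,5) (3,3) (1,0) (5,6) (4,1) (6,2)
Orthogonality requires all 49 pairs distinct.
But the pair (1,2) repeats: cell (0,1) has L1 = 1, L2 = 2, and cell (2,0) has L1 = 1, L2 = 2.
A repeated pair means some other pair never occurs (only 35 distinct pairs out of 49), so the squares are not orthogonal.
Conclusion: NO.

NO


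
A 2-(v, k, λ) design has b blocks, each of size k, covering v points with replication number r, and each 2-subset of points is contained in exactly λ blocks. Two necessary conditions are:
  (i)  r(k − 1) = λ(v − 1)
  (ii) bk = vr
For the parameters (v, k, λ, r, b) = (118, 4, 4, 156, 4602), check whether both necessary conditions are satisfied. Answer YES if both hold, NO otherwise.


Condition (i): r(k − 1) = 156·3 = 468; λ(v − 1) = 4·117 = 468. Match? YES.
Condition (ii): bk = 4602·4 = 18408; vr = 118·156 = 18408. Match? YES.
Both conditions hold? YES.

YES


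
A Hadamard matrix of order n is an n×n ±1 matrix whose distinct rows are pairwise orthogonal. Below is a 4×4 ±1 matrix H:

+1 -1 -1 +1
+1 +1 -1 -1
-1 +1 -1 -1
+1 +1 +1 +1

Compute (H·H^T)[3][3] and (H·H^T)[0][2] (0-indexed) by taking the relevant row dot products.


Row 0 of H: [1, -1, -1, 1].
Row 2 of H: [-1, 1, -1, -1].
Row 3 of H: [1, 1, 1, 1].
(H·H^T)[3][3] = Σ_j H[3][j]·H[3][j] = (1)² + (1)² + (1)² + (1)² = 1 + 1 + 1 + 1 = 4.
(H·H^T)[0][2] = Σ_j H[0][j]·H[2][j] = (1)·(-1) + (-1)·(1) + (-1)·(-1) + (1)·(-1) = -1 + -1 + 1 + -1 = -2.
Rows 0 and 2 are not orthogonal (dot product = -2 ≠ 0), so H is not a Hadamard matrix.

(3,3) entry = 4; (0,2) entry = -2.


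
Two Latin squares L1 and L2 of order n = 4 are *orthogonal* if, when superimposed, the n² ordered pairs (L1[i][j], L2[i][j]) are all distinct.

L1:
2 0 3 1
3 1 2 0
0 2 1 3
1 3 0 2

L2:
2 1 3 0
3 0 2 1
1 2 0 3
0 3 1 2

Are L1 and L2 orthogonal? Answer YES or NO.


Form the n² = 16 superimposed pairs (L1[i][j], L2[i][j]), row by row (rows and columns indexed from 0):
row 0: (2,2) (0,1) (3,3) (1,0)
row 1: (3,3) (1,0) (2,2) (0,1)
row 2: (0,1) (2,2) (1,0) (3,3)
row 3: (1,0) (3,3) (0,1) (2,2)
Orthogonality requires all 16 pairs distinct.
But the pair (3,3) repeats: cell (0,2) has L1 = 3, L2 = 3, and cell (1,0) has L1 = 3, L2 = 3.
A repeated pair means some other pair never occurs (only 4 distinct pairs out of 16), so the squares are not orthogonal.
Conclusion: NO.

NO


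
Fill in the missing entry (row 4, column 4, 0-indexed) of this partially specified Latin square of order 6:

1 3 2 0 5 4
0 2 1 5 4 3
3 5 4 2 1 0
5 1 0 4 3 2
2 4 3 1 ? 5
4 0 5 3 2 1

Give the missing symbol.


Row 4 contains symbols [1, 2, 3, 4, 5] — missing [0].
Column 4 contains symbols [1, 2, 3, 4, 5] — missing [0].
The missing symbol must appear in both missing sets; intersection = [0].
Therefore the hidden value is 0.

Missing value = 0.


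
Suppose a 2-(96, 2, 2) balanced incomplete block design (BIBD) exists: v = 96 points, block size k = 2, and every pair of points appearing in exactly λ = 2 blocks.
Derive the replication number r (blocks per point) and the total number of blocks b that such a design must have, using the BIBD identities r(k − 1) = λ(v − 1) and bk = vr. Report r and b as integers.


Any 2-(v, k, λ) BIBD satisfies two necessary conditions:
  (i)  Each point sits in r blocks, and counting incidences through any fixed point gives r(k − 1) = λ(v − 1), so r = λ(v − 1)/(k − 1).
  (ii) Total incidences bk = vr, so b = vr/k.
Step 1: r = λ(v − 1)/(k − 1) = 2·(96 − 1)/(2 − 1) = 2·95/1 = 190/1 = 190.
Step 2: b = vr/k = 96·190/2 = 18240/2 = 9120.
Check integrality: r = 190 ∈ Z ✓, b = 9120 ∈ Z ✓.
(These identities are necessary conditions: they determine r and b for any design with these parameters, but do not by themselves prove that one exists.)

r = 190, b = 9120.


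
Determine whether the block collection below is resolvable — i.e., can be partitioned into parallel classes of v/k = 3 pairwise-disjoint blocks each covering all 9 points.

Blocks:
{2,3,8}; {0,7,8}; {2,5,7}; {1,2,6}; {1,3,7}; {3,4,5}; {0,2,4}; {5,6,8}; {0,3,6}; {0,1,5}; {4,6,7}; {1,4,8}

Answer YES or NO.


v = 9, block size k = 3, number of blocks = 12.
For resolvability, blocks must partition into parallel classes of size v/k = 3.
Total blocks must therefore be a multiple of 3: 12 = 3·4 + 0 ⇒ divisible ✓.
Greedy packing gives 4 candidate class(es). Each should be a full parallel class (size 3, covers all 9 points).
  Class 1 (3 blocks): {2,3,8}; {0,1,5}; {4,6,7}. Points covered: [0, 1, 2, 3, 4, 5, 6, 7, 8].
  Class 2 (3 blocks): {0,7,8}; {1,2,6}; {3,4,5}. Points covered: [0, 1, 2, 3, 4, 5, 6, 7, 8].
  Class 3 (3 blocks): {2,5,7}; {0,3,6}; {1,4,8}. Points covered: [0, 1, 2, 3, 4, 5, 6, 7, 8].
  Class 4 (3 blocks): {1,3,7}; {0,2,4}; {5,6,8}. Points covered: [0, 1, 2, 3, 4, 5, 6, 7, 8].
All classes full (size 3)? YES. All classes cover every point? YES.
Resolvable? YES.

YES


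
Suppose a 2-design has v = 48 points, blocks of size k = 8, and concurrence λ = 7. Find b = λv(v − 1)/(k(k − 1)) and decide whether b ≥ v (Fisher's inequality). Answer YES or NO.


b = λv(v − 1)/(k(k − 1)) = 7·48·47/(8·7) = 15792/56 = 282.
Compare with v = 48: b ≥ v, so Fisher's inequality holds.

YES


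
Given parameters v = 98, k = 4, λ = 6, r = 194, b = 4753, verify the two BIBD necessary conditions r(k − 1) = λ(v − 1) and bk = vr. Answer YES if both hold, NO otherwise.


Condition (i): r(k − 1) = 194·3 = 582; λ(v − 1) = 6·97 = 582. Match? YES.
Condition (ii): bk = 4753·4 = 19012; vr = 98·194 = 19012. Match? YES.
Both conditions hold? YES.

YES


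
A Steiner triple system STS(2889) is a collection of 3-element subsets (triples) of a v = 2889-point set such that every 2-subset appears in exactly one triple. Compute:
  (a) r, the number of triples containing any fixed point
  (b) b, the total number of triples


An STS(v) is a 2-(v, 3, 1) BIBD: block size k = 3, λ = 1.
Replication: r(k − 1) = λ(v − 1) ⇒ r·2 = 2889 − 1 = 2888 ⇒ r = 1444.
Block count: b = v(v − 1)/6 = 2889·2888/6 = 8343432/6 = 1390572.

r = 1444, b = 1390572.


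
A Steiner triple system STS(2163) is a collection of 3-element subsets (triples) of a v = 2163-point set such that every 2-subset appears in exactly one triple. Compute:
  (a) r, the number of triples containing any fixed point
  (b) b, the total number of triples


An STS(v) is a 2-(v, 3, 1) BIBD: block size k = 3, λ = 1.
Replication: r(k − 1) = λ(v − 1) ⇒ r·2 = 2163 − 1 = 2162 ⇒ r = 1081.
Block count: b = v(v − 1)/6 = 2163·2162/6 = 4676406/6 = 779401.

r = 1081, b = 779401.


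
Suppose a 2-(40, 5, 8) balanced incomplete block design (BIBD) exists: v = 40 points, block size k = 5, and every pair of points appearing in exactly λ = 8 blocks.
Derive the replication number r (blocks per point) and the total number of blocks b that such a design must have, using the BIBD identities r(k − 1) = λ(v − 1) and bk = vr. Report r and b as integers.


Any 2-(v, k, λ) BIBD satisfies two necessary conditions:
  (i)  Each point sits in r blocks, and counting incidences through any fixed point gives r(k − 1) = λ(v − 1), so r = λ(v − 1)/(k − 1).
  (ii) Total incidences bk = vr, so b = vr/k.
Step 1: r = λ(v − 1)/(k − 1) = 8·(40 − 1)/(5 − 1) = 8·39/4 = 312/4 = 78.
Step 2: b = vr/k = 40·78/5 = 3120/5 = 624.
Check integrality: r = 78 ∈ Z ✓, b = 624 ∈ Z ✓.
(These identities are necessary conditions: they determine r and b for any design with these parameters, but do not by themselves prove that one exists.)

r = 78, b = 624.


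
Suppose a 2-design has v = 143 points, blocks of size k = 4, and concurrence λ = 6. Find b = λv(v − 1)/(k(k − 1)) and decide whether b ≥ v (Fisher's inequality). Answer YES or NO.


r = λ(v − 1)/(k − 1) = 6·142/3 = 284.
b = vr/k = 143·284/4 = 10153.
Fisher's inequality: b ≥ v ⇔ 10153 ≥ 143? YES.

YES


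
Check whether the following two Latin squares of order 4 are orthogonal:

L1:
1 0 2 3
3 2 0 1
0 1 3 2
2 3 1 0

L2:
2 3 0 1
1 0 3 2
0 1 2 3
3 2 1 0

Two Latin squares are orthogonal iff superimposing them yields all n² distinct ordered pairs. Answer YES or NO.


Form the n² = 16 superimposed pairs (L1[i][j], L2[i][j]), row by row (rows and columns indexed from 0):
row 0: (1,2) (0,3) (2,0) (3,1)
row 1: (3,1) (2,0) (0,3) (1,2)
row 2: (0,0) (1,1) (3,2) (2,3)
row 3: (2,3) (3,2) (1,1) (0,0)
Orthogonality requires all 16 pairs distinct.
But the pair (3,1) repeats: cell (0,3) has L1 = 3, L2 = 1, and cell (1,0) has L1 = 3, L2 = 1.
A repeated pair means some other pair never occurs (only 8 distinct pairs out of 16), so the squares are not orthogonal.
Conclusion: NO.

NO


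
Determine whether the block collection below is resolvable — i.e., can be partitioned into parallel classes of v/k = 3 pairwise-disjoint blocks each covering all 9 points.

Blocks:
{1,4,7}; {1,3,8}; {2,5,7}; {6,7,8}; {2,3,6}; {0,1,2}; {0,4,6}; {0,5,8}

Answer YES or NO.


v = 9, block size k = 3, number of blocks = 8.
For resolvability, blocks must partition into parallel classes of size v/k = 3.
Total blocks must therefore be a multiple of 3: 8 = 3·2 + 2 ⇒ not divisible ✗.
Resolvable? NO.

NO


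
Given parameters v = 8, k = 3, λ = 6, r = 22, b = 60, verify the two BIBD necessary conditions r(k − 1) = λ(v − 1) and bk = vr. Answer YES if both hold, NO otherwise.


Condition (i): r(k − 1) = 22·2 = 44; λ(v − 1) = 6·7 = 42. Match? NO.
Condition (ii): bk = 60·3 = 180; vr = 8·22 = 176. Match? NO.
Both conditions hold? NO.

NO


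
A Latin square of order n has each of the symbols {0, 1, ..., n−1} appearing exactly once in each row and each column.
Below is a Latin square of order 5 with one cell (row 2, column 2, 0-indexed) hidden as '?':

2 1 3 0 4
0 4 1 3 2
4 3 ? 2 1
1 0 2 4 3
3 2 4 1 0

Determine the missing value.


Row 2 contains symbols [1, 2, 3, 4] — missing [0].
Column 2 contains symbols [1, 2, 3, 4] — missing [0].
The missing symbol must appear in both missing sets; intersection = [0].
Therefore the hidden value is 0.

Missing value = 0.


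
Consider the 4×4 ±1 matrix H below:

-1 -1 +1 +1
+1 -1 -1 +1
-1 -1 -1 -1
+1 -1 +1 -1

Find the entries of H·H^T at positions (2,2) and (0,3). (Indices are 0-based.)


Row 0 of H: [-1, -1, 1, 1].
Row 2 of H: [-1, -1, -1, -1].
Row 3 of H: [1, -1, 1, -1].
(H·H^T)[2][2] = Σ_j H[2][j]·H[2][j] = (-1)² + (-1)² + (-1)² + (-1)² = 1 + 1 + 1 + 1 = 4.
(H·H^T)[0][3] = Σ_j H[0][j]·H[3][j] = (-1)·(1) + (-1)·(-1) + (1)·(1) + (1)·(-1) = -1 + 1 + 1 + -1 = 0.
So rows 0 and 3 are orthogonal; the diagonal entry equals n = 4.

(2,2) entry = 4; (0,3) entry = 0.


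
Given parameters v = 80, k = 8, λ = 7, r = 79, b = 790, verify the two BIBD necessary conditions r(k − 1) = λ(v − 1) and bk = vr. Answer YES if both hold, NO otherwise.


Condition (i): r(k − 1) = 79·7 = 553; λ(v − 1) = 7·79 = 553. Match? YES.
Condition (ii): bk = 790·8 = 6320; vr = 80·79 = 6320. Match? YES.
Both conditions hold? YES.

YES


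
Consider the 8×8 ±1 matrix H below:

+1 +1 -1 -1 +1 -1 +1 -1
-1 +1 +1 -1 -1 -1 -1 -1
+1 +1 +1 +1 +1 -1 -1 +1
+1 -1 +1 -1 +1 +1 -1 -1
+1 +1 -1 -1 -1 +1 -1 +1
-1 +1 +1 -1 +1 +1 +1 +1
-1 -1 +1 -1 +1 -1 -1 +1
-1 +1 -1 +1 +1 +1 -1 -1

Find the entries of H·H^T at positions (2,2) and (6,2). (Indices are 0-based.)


Row 2 of H: [1, 1, 1, 1, 1, -1, -1, 1].
Row 6 of H: [-1, -1, 1, -1, 1, -1, -1, 1].
(H·H^T)[2][2] = Σ_j H[2][j]·H[2][j] = (1)² + (1)² + (1)² + (1)² + (1)² + (-1)² + (-1)² + (1)² = 1 + 1 + 1 + 1 + 1 + 1 + 1 + 1 = 8.
(H·H^T)[6][2] = Σ_j H[6][j]·H[2][j] = (-1)·(1) + (-1)·(1) + (1)·(1) + (-1)·(1) + (1)·(1) + (-1)·(-1) + (-1)·(-1) + (1)·(1) = -1 + -1 + 1 + -1 + 1 + 1 + 1 + 1 = 2.
Rows 6 and 2 are not orthogonal (dot product = 2 ≠ 0), so H is not a Hadamard matrix.

(2,2) entry = 8; (6,2) entry = 2.


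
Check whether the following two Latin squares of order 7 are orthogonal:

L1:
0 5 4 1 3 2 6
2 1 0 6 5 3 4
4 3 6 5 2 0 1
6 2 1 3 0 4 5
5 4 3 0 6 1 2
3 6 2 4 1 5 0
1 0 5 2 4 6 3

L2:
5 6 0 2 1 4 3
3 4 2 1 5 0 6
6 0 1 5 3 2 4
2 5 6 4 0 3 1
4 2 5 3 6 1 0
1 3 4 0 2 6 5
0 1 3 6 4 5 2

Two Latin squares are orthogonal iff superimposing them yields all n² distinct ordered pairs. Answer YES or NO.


Form the n² = 49 superimposed pairs (L1[i][j], L2[i][j]), row by row (rows and columns indexed from 0):
row 0: (0,5) (5,6) (4,0) (1,2) (3,1) (2,4) (6,3)
row 1: (2,3) (1,4) (0,2) (6,1) (5,5) (3,0) (4,6)
row 2: (4,6) (3,0) (6,1) (5,5) (2,3) (0,2) (1,4)
row 3: (6,2) (2,5) (1,6) (3,4) (0,0) (4,3) (5,1)
row 4: (5,4) (4,2) (3,5) (0,3) (6,6) (1,1) (2,0)
row 5: (3,1) (6,3) (2,4) (4,0) (1,2) (5,6) (0,5)
row 6: (1,0) (0,1) (5,3) (2,6) (4,4) (6,5) (3,2)
Orthogonality requires all 49 pairs distinct.
But the pair (4,6) repeats: cell (1,6) has L1 = 4, L2 = 6, and cell (2,0) has L1 = 4, L2 = 6.
A repeated pair means some other pair never occurs (only 35 distinct pairs out of 49), so the squares are not orthogonal.
Conclusion: NO.

NO


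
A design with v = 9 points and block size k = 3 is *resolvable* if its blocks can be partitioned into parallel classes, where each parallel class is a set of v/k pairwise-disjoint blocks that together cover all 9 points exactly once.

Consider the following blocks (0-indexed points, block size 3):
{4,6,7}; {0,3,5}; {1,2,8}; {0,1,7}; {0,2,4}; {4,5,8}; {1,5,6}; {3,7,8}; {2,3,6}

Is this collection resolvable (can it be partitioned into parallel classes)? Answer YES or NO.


v = 9, block size k = 3, number of blocks = 9.
For resolvability, blocks must partition into parallel classes of size v/k = 3.
Total blocks must therefore be a multiple of 3: 9 = 3·3 + 0 ⇒ divisible ✓.
Greedy packing gives 3 candidate class(es). Each should be a full parallel class (size 3, covers all 9 points).
  Class 1 (3 blocks): {4,6,7}; {0,3,5}; {1,2,8}. Points covered: [0, 1, 2, 3, 4, 5, 6, 7, 8].
  Class 2 (3 blocks): {0,1,7}; {4,5,8}; {2,3,6}. Points covered: [0, 1, 2, 3, 4, 5, 6, 7, 8].
  Class 3 (3 blocks): {0,2,4}; {1,5,6}; {3,7,8}. Points covered: [0, 1, 2, 3, 4, 5, 6, 7, 8].
All classes full (size 3)? YES. All classes cover every point? YES.
Resolvable? YES.

YES
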